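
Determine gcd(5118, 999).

3

gcd(5118, 999) = 3  (5118 = 5*999 + 123, 999 = 8*123 + 15, 123 = 8*15 + 3, 15 = 5*3).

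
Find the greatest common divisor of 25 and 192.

gcd(192, 25):
  192 = 7*25 + 17
  25 = 1*17 + 8
  17 = 2*8 + 1
  8 = 8*1
so gcd(192, 25) = 1.

1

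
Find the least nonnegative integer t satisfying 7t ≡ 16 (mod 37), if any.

34

gcd(37, 7) = 1.
1 divides 16, so solutions exist.
By Bézout, 7·(16) + 37·(-3) = 1.
So 7·(16) ≡ 1 (mod 37); multiply by 16: t ≡ 256 (mod 37).
Smallest nonnegative: t = 256 mod 37 = 34.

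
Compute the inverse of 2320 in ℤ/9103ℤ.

gcd(9103, 2320) = 1.
By Bézout, 2320×(-1440) + 9103×(367) = 1.
So 2320×-1440 ≡ 1 (mod 9103), and -1440 mod 9103 = 7663.

7663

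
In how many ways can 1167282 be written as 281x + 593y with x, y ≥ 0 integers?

gcd(593, 281) = 1.
By Bézout, 281×(-287) + 593×(136) = 1.
One solution: (79, 1931).
General: x = 79 + 593t, y = 1931 - 281t.
x ≥ 0 ⇒ t ≥ 0; y ≥ 0 ⇒ t ≤ 6. So t ∈ [0, 6]: 7 solutions.

7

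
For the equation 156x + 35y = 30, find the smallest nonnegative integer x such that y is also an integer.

gcd(156, 35) = 1.
1 divides 30, so solutions exist.
By Bézout, 156*(11) + 35*(-49) = 1.
Scale by 30/1 = 30: (x₀, y₀) = (330, -1470).
General solution: x = 330 + 35t, y = -1470 - 156t for integer t.
x ≥ 0: smallest is 330 mod 35 = 15 (at t = -9), with y = -66.

15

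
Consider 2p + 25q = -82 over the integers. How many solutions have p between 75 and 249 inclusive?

gcd(25, 2) = 1  (25 = 12*2 + 1, 2 = 2*1).
Back-substituting, 2*(-12) + 25*(1) = 1.
Scale by -82: particular solution (984, -82); reduce p mod 25: (9, -4).
General solution: p = 9 + 25t, q = -4 - 2t for integer t.
75 ≤ 9 + 25t ≤ 249 gives t ∈ [3, 9], which is 7 values.

7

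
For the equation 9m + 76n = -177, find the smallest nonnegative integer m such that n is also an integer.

31

gcd(76, 9):
  76 = 8×9 + 4
  9 = 2×4 + 1
  4 = 4×1
so gcd(76, 9) = 1.
1 divides -177, so solutions exist.
Back-substitute for Bézout coefficients:
  1 = 9 - 2×4
  ... = 9×(17) + 76×(-2)
Scale by -177/1 = -177: (m₀, n₀) = (-3009, 354).
General solution: m = -3009 + 76t, n = 354 - 9t for integer t.
m ≥ 0: smallest is -3009 mod 76 = 31 (at t = 40), with n = -6.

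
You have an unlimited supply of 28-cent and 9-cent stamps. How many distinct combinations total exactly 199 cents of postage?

1

Need nonnegative integers with 28j + 9k = 199.
gcd(28, 9) = 1, and 28·(1) + 9·(-3) = 1.
So (j₀, k₀) = (199, -597); general j = 199 + 9t, k = -597 - 28t.
j ≥ 0 ⇒ t ≥ -22; k ≥ 0 ⇒ t ≤ -22. That's 1 value of t.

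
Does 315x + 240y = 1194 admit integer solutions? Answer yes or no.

no

gcd(315, 240) = 15.
15 does not divide 1194 (remainder 9), so no integer solutions.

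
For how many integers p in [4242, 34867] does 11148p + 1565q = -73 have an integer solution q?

gcd(11148, 1565):
  11148 = 7*1565 + 193
  1565 = 8*193 + 21
  193 = 9*21 + 4
  21 = 5*4 + 1
  4 = 4*1
so gcd(11148, 1565) = 1.
Back-substitute for Bézout coefficients:
  1 = 21 - 5*4
  ... = 11148*(-373) + 1565*(2657)
Scale by -73: particular solution (27229, -193961); reduce p mod 1565: (624, -4445).
General solution: p = 624 + 1565t, q = -4445 - 11148t for integer t.
4242 ≤ 624 + 1565t ≤ 34867 gives t ∈ [3, 21], which is 19 values.

19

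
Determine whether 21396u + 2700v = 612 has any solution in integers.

yes

gcd(21396, 2700) = 12  (21396 = 7*2700 + 2496, 2700 = 1*2496 + 204, 2496 = 12*204 + 48, 204 = 4*48 + 12, 48 = 4*12).
12 divides 612, so integer solutions exist.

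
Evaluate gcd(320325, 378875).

gcd(378875, 320325) = 25  (378875 = 1·320325 + 58550, 320325 = 5·58550 + 27575, 58550 = 2·27575 + 3400, 27575 = 8·3400 + 375, 3400 = 9·375 + 25, 375 = 15·25).

25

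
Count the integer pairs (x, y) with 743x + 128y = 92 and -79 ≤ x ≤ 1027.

gcd(743, 128) = 1  (743 = 5*128 + 103, 128 = 1*103 + 25, 103 = 4*25 + 3, 25 = 8*3 + 1, 3 = 3*1).
Back-substituting, 743*(-41) + 128*(238) = 1.
Scale by 92: particular solution (-3772, 21896); reduce x mod 128: (68, -394).
General solution: x = 68 + 128t, y = -394 - 743t for integer t.
-79 ≤ 68 + 128t ≤ 1027 gives t ∈ [-1, 7], which is 9 values.

9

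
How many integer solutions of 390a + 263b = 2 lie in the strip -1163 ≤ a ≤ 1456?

10

gcd(390, 263) = 1.
By Bézout, 390·(29) + 263·(-43) = 1.
Particular solution: (58, -86).
General solution: a = 58 + 263t, b = -86 - 390t for integer t.
-1163 ≤ 58 + 263t ≤ 1456 gives t ∈ [-4, 5], which is 10 values.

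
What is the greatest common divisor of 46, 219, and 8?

gcd(219, 46):
  219 = 4×46 + 35
  46 = 1×35 + 11
  35 = 3×11 + 2
  11 = 5×2 + 1
  2 = 2×1
so gcd(219, 46) = 1.
gcd(1, 8) = 1.

1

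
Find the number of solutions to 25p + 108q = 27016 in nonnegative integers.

gcd(108, 25):
  108 = 4·25 + 8
  25 = 3·8 + 1
  8 = 8·1
so gcd(108, 25) = 1.
Back-substitute for Bézout coefficients:
  1 = 25 - 3·8
  ... = 25·(13) + 108·(-3)
Scale by 27016: one solution is (351208, -81048). Reduce p mod 108: (100, 227).
General: p = 100 + 108t, q = 227 - 25t.
p ≥ 0 ⇒ t ≥ 0; q ≥ 0 ⇒ t ≤ 9. So t ∈ [0, 9]: 10 solutions.

10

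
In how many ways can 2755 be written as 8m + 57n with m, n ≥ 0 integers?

gcd(57, 8) = 1  (57 = 7×8 + 1, 8 = 8×1).
Back-substituting, 8×(-7) + 57×(1) = 1.
Scale by 2755: one solution is (-19285, 2755). Reduce m mod 57: (38, 43).
General: m = 38 + 57t, n = 43 - 8t.
m ≥ 0 ⇒ t ≥ 0; n ≥ 0 ⇒ t ≤ 5. So t ∈ [0, 5]: 6 solutions.

6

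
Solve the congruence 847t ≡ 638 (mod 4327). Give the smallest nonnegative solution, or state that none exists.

3822

gcd(4327, 847) = 1  (4327 = 5×847 + 92, 847 = 9×92 + 19, 92 = 4×19 + 16, 19 = 1×16 + 3, 16 = 5×3 + 1, 3 = 3×1).
1 divides 638, so solutions exist.
Back-substituting, 847×(-1364) + 4327×(267) = 1.
So 847×(-1364) ≡ 1 (mod 4327); multiply by 638: t ≡ -870232 (mod 4327).
Smallest nonnegative: t = -870232 mod 4327 = 3822.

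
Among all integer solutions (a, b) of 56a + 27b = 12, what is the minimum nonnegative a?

gcd(56, 27) = 1.
1 divides 12, so solutions exist.
By Bézout, 56·(-13) + 27·(27) = 1.
Scale by 12/1 = 12: (a₀, b₀) = (-156, 324).
General solution: a = -156 + 27t, b = 324 - 56t for integer t.
a ≥ 0: smallest is -156 mod 27 = 6 (at t = 6), with b = -12.

6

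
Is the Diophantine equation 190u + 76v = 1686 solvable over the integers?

no

gcd(190, 76) = 38  (190 = 2·76 + 38, 76 = 2·38).
38 does not divide 1686 (remainder 14), so no integer solutions.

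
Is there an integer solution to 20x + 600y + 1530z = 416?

gcd(600, 20) = 20  (600 = 30·20).
gcd(20, 1530) = 10.
10 does not divide 416 (remainder 6), so no integer solutions.

no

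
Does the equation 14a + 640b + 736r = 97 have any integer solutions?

gcd(640, 14) = 2  (640 = 45×14 + 10, 14 = 1×10 + 4, 10 = 2×4 + 2, 4 = 2×2).
gcd(2, 736) = 2.
2 does not divide 97 (remainder 1), so no integer solutions.

no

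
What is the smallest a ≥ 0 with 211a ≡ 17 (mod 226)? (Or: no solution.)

29

gcd(226, 211) = 1.
1 divides 17, so solutions exist.
By Bézout, 211·(15) + 226·(-14) = 1.
So 211·(15) ≡ 1 (mod 226); multiply by 17: a ≡ 255 (mod 226).
Smallest nonnegative: a = 255 mod 226 = 29.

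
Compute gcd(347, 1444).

1

gcd(1444, 347) = 1  (1444 = 4·347 + 56, 347 = 6·56 + 11, 56 = 5·11 + 1, 11 = 11·1).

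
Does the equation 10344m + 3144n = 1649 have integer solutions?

gcd(10344, 3144) = 24  (10344 = 3·3144 + 912, 3144 = 3·912 + 408, 912 = 2·408 + 96, 408 = 4·96 + 24, 96 = 4·24).
24 does not divide 1649 (remainder 17), so no integer solutions.

no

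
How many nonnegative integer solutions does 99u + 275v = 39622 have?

16

gcd(275, 99) = 11  (275 = 2*99 + 77, 99 = 1*77 + 22, 77 = 3*22 + 11, 22 = 2*11).
Back-substituting, 99*(-11) + 275*(4) = 11.
Scale by 3602: one solution is (-39622, 14408). Reduce u mod 25: (3, 143).
General: u = 3 + 25t, v = 143 - 9t.
u ≥ 0 ⇒ t ≥ 0; v ≥ 0 ⇒ t ≤ 15. So t ∈ [0, 15]: 16 solutions.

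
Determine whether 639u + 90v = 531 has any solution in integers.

gcd(639, 90) = 9.
9 divides 531, so integer solutions exist.

yes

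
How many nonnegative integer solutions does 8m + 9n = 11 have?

gcd(9, 8) = 1  (9 = 1*8 + 1, 8 = 8*1).
Back-substituting, 8*(-1) + 9*(1) = 1.
Scale by 11: one solution is (-11, 11). Reduce m mod 9: (7, -5).
General: m = 7 + 9t, n = -5 - 8t.
m ≥ 0 ⇒ t ≥ 0; n ≥ 0 ⇒ t ≤ -1. So t ∈ [0, -1]: 0 solutions.

0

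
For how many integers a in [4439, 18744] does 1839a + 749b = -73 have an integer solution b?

20

gcd(1839, 749) = 1.
By Bézout, 1839×(-123) + 749×(302) = 1.
Particular solution: (740, -1817).
General solution: a = 740 + 749t, b = -1817 - 1839t for integer t.
4439 ≤ 740 + 749t ≤ 18744 gives t ∈ [5, 24], which is 20 values.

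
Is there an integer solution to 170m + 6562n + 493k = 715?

gcd(6562, 170) = 34  (6562 = 38*170 + 102, 170 = 1*102 + 68, 102 = 1*68 + 34, 68 = 2*34).
gcd(34, 493) = 17.
17 does not divide 715 (remainder 1), so no integer solutions.

no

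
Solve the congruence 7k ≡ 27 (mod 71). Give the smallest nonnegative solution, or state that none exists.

gcd(71, 7) = 1  (71 = 10*7 + 1, 7 = 7*1).
1 divides 27, so solutions exist.
Back-substituting, 7*(-10) + 71*(1) = 1.
So 7*(-10) ≡ 1 (mod 71); multiply by 27: k ≡ -270 (mod 71).
Smallest nonnegative: k = -270 mod 71 = 14.

14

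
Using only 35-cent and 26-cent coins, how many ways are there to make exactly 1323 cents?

Need nonnegative integers with 35j + 26k = 1323.
gcd(35, 26) = 1, and 35·(3) + 26·(-4) = 1.
So (j₀, k₀) = (3969, -5292); general j = 3969 + 26t, k = -5292 - 35t.
j ≥ 0 ⇒ t ≥ -152; k ≥ 0 ⇒ t ≤ -152. That's 1 value of t.

1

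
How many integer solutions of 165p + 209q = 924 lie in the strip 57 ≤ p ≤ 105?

gcd(209, 165) = 11  (209 = 1*165 + 44, 165 = 3*44 + 33, 44 = 1*33 + 11, 33 = 3*11).
Back-substituting, 165*(-5) + 209*(4) = 11.
Scale by 84: particular solution (-420, 336); reduce p mod 19: (17, -9).
General solution: p = 17 + 19t, q = -9 - 15t for integer t.
57 ≤ 17 + 19t ≤ 105 gives t ∈ [3, 4], which is 2 values.

2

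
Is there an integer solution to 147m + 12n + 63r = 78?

yes

gcd(147, 12) = 3  (147 = 12×12 + 3, 12 = 4×3).
gcd(3, 63) = 3.
3 divides 78, so integer solutions exist.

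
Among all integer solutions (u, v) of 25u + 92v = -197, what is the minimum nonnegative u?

gcd(92, 25) = 1.
1 divides -197, so solutions exist.
By Bézout, 25*(-11) + 92*(3) = 1.
Scale by -197/1 = -197: (u₀, v₀) = (2167, -591).
General solution: u = 2167 + 92t, v = -591 - 25t for integer t.
u ≥ 0: smallest is 2167 mod 92 = 51 (at t = -23), with v = -16.

51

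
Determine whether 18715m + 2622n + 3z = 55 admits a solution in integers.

gcd(18715, 2622) = 19  (18715 = 7*2622 + 361, 2622 = 7*361 + 95, 361 = 3*95 + 76, 95 = 1*76 + 19, 76 = 4*19).
gcd(19, 3) = 1.
1 divides 55, so integer solutions exist.

yes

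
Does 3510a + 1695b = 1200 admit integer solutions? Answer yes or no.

yes

gcd(3510, 1695) = 15  (3510 = 2*1695 + 120, 1695 = 14*120 + 15, 120 = 8*15).
15 divides 1200, so integer solutions exist.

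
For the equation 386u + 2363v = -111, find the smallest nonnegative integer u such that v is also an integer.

165

gcd(2363, 386):
  2363 = 6*386 + 47
  386 = 8*47 + 10
  47 = 4*10 + 7
  10 = 1*7 + 3
  7 = 2*3 + 1
  3 = 3*1
so gcd(2363, 386) = 1.
1 divides -111, so solutions exist.
Back-substitute for Bézout coefficients:
  1 = 7 - 2*3
  ... = 386*(-704) + 2363*(115)
Scale by -111/1 = -111: (u₀, v₀) = (78144, -12765).
General solution: u = 78144 + 2363t, v = -12765 - 386t for integer t.
u ≥ 0: smallest is 78144 mod 2363 = 165 (at t = -33), with v = -27.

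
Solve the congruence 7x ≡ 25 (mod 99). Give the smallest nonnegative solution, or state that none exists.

gcd(99, 7) = 1  (99 = 14·7 + 1, 7 = 7·1).
1 divides 25, so solutions exist.
Back-substituting, 7·(-14) + 99·(1) = 1.
So 7·(-14) ≡ 1 (mod 99); multiply by 25: x ≡ -350 (mod 99).
Smallest nonnegative: x = -350 mod 99 = 46.

46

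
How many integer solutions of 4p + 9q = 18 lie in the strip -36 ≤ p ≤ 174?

24

gcd(9, 4):
  9 = 2·4 + 1
  4 = 4·1
so gcd(9, 4) = 1.
Back-substitute for Bézout coefficients:
  1 = 9 - 2·4
  ... = 4·(-2) + 9·(1)
Scale by 18: particular solution (-36, 18); reduce p mod 9: (0, 2).
General solution: p = 0 + 9t, q = 2 - 4t for integer t.
-36 ≤ 0 + 9t ≤ 174 gives t ∈ [-4, 19], which is 24 values.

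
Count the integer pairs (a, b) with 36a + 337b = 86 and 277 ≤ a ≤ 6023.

gcd(337, 36) = 1.
By Bézout, 36·(103) + 337·(-11) = 1.
Particular solution: (96, -10).
General solution: a = 96 + 337t, b = -10 - 36t for integer t.
277 ≤ 96 + 337t ≤ 6023 gives t ∈ [1, 17], which is 17 values.

17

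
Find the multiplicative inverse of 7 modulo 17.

5

gcd(17, 7) = 1  (17 = 2*7 + 3, 7 = 2*3 + 1, 3 = 3*1).
Back-substituting, 7*(5) + 17*(-2) = 1.
So 7*5 ≡ 1 (mod 17), and 5 mod 17 = 5.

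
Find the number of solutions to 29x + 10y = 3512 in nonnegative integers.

gcd(29, 10) = 1.
By Bézout, 29·(-1) + 10·(3) = 1.
One solution: (8, 328).
General: x = 8 + 10t, y = 328 - 29t.
x ≥ 0 ⇒ t ≥ 0; y ≥ 0 ⇒ t ≤ 11. So t ∈ [0, 11]: 12 solutions.

12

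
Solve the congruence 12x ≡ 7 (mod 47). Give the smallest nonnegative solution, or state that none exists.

28

gcd(47, 12) = 1  (47 = 3·12 + 11, 12 = 1·11 + 1, 11 = 11·1).
1 divides 7, so solutions exist.
Back-substituting, 12·(4) + 47·(-1) = 1.
So 12·(4) ≡ 1 (mod 47); multiply by 7: x ≡ 28 (mod 47).
Smallest nonnegative: x = 28 mod 47 = 28.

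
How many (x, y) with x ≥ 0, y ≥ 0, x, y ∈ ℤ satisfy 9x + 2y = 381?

gcd(9, 2) = 1  (9 = 4*2 + 1, 2 = 2*1).
Back-substituting, 9*(1) + 2*(-4) = 1.
Scale by 381: one solution is (381, -1524). Reduce x mod 2: (1, 186).
General: x = 1 + 2t, y = 186 - 9t.
x ≥ 0 ⇒ t ≥ 0; y ≥ 0 ⇒ t ≤ 20. So t ∈ [0, 20]: 21 solutions.

21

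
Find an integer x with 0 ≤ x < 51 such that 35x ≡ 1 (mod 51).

gcd(51, 35):
  51 = 1*35 + 16
  35 = 2*16 + 3
  16 = 5*3 + 1
  3 = 3*1
so gcd(51, 35) = 1.
Back-substitute for Bézout coefficients:
  1 = 16 - 5*3
  ... = 35*(-16) + 51*(11)
So 35*-16 ≡ 1 (mod 51), and -16 mod 51 = 35.

35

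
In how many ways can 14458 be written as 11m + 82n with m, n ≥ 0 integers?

16

gcd(82, 11) = 1  (82 = 7·11 + 5, 11 = 2·5 + 1, 5 = 5·1).
Back-substituting, 11·(15) + 82·(-2) = 1.
Scale by 14458: one solution is (216870, -28916). Reduce m mod 82: (62, 168).
General: m = 62 + 82t, n = 168 - 11t.
m ≥ 0 ⇒ t ≥ 0; n ≥ 0 ⇒ t ≤ 15. So t ∈ [0, 15]: 16 solutions.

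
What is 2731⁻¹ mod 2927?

gcd(2927, 2731):
  2927 = 1*2731 + 196
  2731 = 13*196 + 183
  196 = 1*183 + 13
  183 = 14*13 + 1
  13 = 13*1
so gcd(2927, 2731) = 1.
Back-substitute for Bézout coefficients:
  1 = 183 - 14*13
  ... = 2731*(224) + 2927*(-209)
So 2731*224 ≡ 1 (mod 2927), and 224 mod 2927 = 224.

224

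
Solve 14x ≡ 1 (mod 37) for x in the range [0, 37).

gcd(37, 14) = 1.
By Bézout, 14*(8) + 37*(-3) = 1.
So 14*8 ≡ 1 (mod 37), and 8 mod 37 = 8.

8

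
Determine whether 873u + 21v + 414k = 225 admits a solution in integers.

yes

gcd(873, 21) = 3  (873 = 41*21 + 12, 21 = 1*12 + 9, 12 = 1*9 + 3, 9 = 3*3).
gcd(3, 414) = 3.
3 divides 225, so integer solutions exist.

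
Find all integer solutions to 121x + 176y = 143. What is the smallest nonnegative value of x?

gcd(176, 121) = 11  (176 = 1×121 + 55, 121 = 2×55 + 11, 55 = 5×11).
11 divides 143, so solutions exist.
Back-substituting, 121×(3) + 176×(-2) = 11.
Scale by 143/11 = 13: (x₀, y₀) = (39, -26).
General solution: x = 39 + 16t, y = -26 - 11t for integer t.
x ≥ 0: smallest is 39 mod 16 = 7 (at t = -2), with y = -4.

7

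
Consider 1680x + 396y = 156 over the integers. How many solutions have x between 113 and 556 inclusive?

14

gcd(1680, 396):
  1680 = 4·396 + 96
  396 = 4·96 + 12
  96 = 8·12
so gcd(1680, 396) = 12.
Back-substitute for Bézout coefficients:
  12 = 396 - 4·96
  ... = 1680·(-4) + 396·(17)
Scale by 13: particular solution (-52, 221); reduce x mod 33: (14, -59).
General solution: x = 14 + 33t, y = -59 - 140t for integer t.
113 ≤ 14 + 33t ≤ 556 gives t ∈ [3, 16], which is 14 values.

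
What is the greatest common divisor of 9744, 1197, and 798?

21

gcd(9744, 1197):
  9744 = 8·1197 + 168
  1197 = 7·168 + 21
  168 = 8·21
so gcd(9744, 1197) = 21.
gcd(21, 798) = 21.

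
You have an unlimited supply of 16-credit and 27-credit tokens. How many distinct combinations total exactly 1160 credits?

3

Need nonnegative integers with 16j + 27k = 1160.
gcd(16, 27) = 1, and 16·(-5) + 27·(3) = 1.
So (j₀, k₀) = (-5800, 3480); general j = -5800 + 27t, k = 3480 - 16t.
j ≥ 0 ⇒ t ≥ 215; k ≥ 0 ⇒ t ≤ 217. That's 3 values of t.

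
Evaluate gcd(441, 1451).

gcd(1451, 441):
  1451 = 3·441 + 128
  441 = 3·128 + 57
  128 = 2·57 + 14
  57 = 4·14 + 1
  14 = 14·1
so gcd(1451, 441) = 1.

1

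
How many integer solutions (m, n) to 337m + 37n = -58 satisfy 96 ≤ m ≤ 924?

gcd(337, 37) = 1.
By Bézout, 337·(-9) + 37·(82) = 1.
Particular solution: (4, -38).
General solution: m = 4 + 37t, n = -38 - 337t for integer t.
96 ≤ 4 + 37t ≤ 924 gives t ∈ [3, 24], which is 22 values.

22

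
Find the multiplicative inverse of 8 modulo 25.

gcd(25, 8):
  25 = 3×8 + 1
  8 = 8×1
so gcd(25, 8) = 1.
Back-substitute for Bézout coefficients:
  1 = 25 - 3×8
  ... = 8×(-3) + 25×(1)
So 8×-3 ≡ 1 (mod 25), and -3 mod 25 = 22.

22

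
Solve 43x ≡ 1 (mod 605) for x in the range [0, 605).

gcd(605, 43) = 1  (605 = 14*43 + 3, 43 = 14*3 + 1, 3 = 3*1).
Back-substituting, 43*(197) + 605*(-14) = 1.
So 43*197 ≡ 1 (mod 605), and 197 mod 605 = 197.

197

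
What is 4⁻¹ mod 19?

gcd(19, 4) = 1.
By Bézout, 4×(5) + 19×(-1) = 1.
So 4×5 ≡ 1 (mod 19), and 5 mod 19 = 5.

5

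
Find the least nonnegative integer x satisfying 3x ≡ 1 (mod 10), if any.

7

gcd(10, 3) = 1  (10 = 3·3 + 1, 3 = 3·1).
1 divides 1, so solutions exist.
Back-substituting, 3·(-3) + 10·(1) = 1.
So 3·(-3) ≡ 1 (mod 10); multiply by 1: x ≡ -3 (mod 10).
Smallest nonnegative: x = -3 mod 10 = 7.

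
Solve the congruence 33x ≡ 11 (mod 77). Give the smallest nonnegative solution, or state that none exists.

5

gcd(77, 33):
  77 = 2*33 + 11
  33 = 3*11
so gcd(77, 33) = 11.
11 divides 11, so solutions exist.
Back-substitute for Bézout coefficients:
  11 = 77 - 2*33
  ... = 33*(-2) + 77*(1)
So 33*(-2) ≡ 11 (mod 77); multiply by 1: x ≡ -2 (mod 7).
Smallest nonnegative: x = -2 mod 7 = 5.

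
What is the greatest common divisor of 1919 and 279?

1

gcd(1919, 279):
  1919 = 6*279 + 245
  279 = 1*245 + 34
  245 = 7*34 + 7
  34 = 4*7 + 6
  7 = 1*6 + 1
  6 = 6*1
so gcd(1919, 279) = 1.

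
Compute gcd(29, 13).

gcd(29, 13):
  29 = 2*13 + 3
  13 = 4*3 + 1
  3 = 3*1
so gcd(29, 13) = 1.

1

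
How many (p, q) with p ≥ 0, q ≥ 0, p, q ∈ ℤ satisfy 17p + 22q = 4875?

gcd(22, 17) = 1.
By Bézout, 17·(-9) + 22·(7) = 1.
One solution: (15, 210).
General: p = 15 + 22t, q = 210 - 17t.
p ≥ 0 ⇒ t ≥ 0; q ≥ 0 ⇒ t ≤ 12. So t ∈ [0, 12]: 13 solutions.

13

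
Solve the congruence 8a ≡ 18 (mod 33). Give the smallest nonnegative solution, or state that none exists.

27

gcd(33, 8) = 1.
1 divides 18, so solutions exist.
By Bézout, 8·(-4) + 33·(1) = 1.
So 8·(-4) ≡ 1 (mod 33); multiply by 18: a ≡ -72 (mod 33).
Smallest nonnegative: a = -72 mod 33 = 27.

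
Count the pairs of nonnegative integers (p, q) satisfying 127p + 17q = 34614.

gcd(127, 17) = 1.
By Bézout, 127·(-2) + 17·(15) = 1.
One solution: (13, 1939).
General: p = 13 + 17t, q = 1939 - 127t.
p ≥ 0 ⇒ t ≥ 0; q ≥ 0 ⇒ t ≤ 15. So t ∈ [0, 15]: 16 solutions.

16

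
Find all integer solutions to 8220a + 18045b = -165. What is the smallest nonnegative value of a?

gcd(18045, 8220) = 15.
15 divides -165, so solutions exist.
By Bézout, 8220×(371) + 18045×(-169) = 15.
Scale by -165/15 = -11: (a₀, b₀) = (-4081, 1859).
General solution: a = -4081 + 1203t, b = 1859 - 548t for integer t.
a ≥ 0: smallest is -4081 mod 1203 = 731 (at t = 4), with b = -333.

731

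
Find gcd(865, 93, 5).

gcd(865, 93) = 1.
gcd(1, 5) = 1.

1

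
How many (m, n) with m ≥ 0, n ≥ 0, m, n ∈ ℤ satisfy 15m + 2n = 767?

gcd(15, 2):
  15 = 7·2 + 1
  2 = 2·1
so gcd(15, 2) = 1.
Back-substitute for Bézout coefficients:
  1 = 15 - 7·2
  ... = 15·(1) + 2·(-7)
Scale by 767: one solution is (767, -5369). Reduce m mod 2: (1, 376).
General: m = 1 + 2t, n = 376 - 15t.
m ≥ 0 ⇒ t ≥ 0; n ≥ 0 ⇒ t ≤ 25. So t ∈ [0, 25]: 26 solutions.

26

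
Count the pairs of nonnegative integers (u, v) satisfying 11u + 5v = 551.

10

gcd(11, 5) = 1  (11 = 2*5 + 1, 5 = 5*1).
Back-substituting, 11*(1) + 5*(-2) = 1.
Scale by 551: one solution is (551, -1102). Reduce u mod 5: (1, 108).
General: u = 1 + 5t, v = 108 - 11t.
u ≥ 0 ⇒ t ≥ 0; v ≥ 0 ⇒ t ≤ 9. So t ∈ [0, 9]: 10 solutions.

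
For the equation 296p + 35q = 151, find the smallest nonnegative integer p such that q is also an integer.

16

gcd(296, 35):
  296 = 8·35 + 16
  35 = 2·16 + 3
  16 = 5·3 + 1
  3 = 3·1
so gcd(296, 35) = 1.
1 divides 151, so solutions exist.
Back-substitute for Bézout coefficients:
  1 = 16 - 5·3
  ... = 296·(11) + 35·(-93)
Scale by 151/1 = 151: (p₀, q₀) = (1661, -14043).
General solution: p = 1661 + 35t, q = -14043 - 296t for integer t.
p ≥ 0: smallest is 1661 mod 35 = 16 (at t = -47), with q = -131.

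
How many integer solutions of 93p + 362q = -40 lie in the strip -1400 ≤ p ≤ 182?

gcd(362, 93):
  362 = 3×93 + 83
  93 = 1×83 + 10
  83 = 8×10 + 3
  10 = 3×3 + 1
  3 = 3×1
so gcd(362, 93) = 1.
Back-substitute for Bézout coefficients:
  1 = 10 - 3×3
  ... = 93×(109) + 362×(-28)
Scale by -40: particular solution (-4360, 1120); reduce p mod 362: (346, -89).
General solution: p = 346 + 362t, q = -89 - 93t for integer t.
-1400 ≤ 346 + 362t ≤ 182 gives t ∈ [-4, -1], which is 4 values.

4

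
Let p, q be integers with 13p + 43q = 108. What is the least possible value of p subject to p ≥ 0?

5

gcd(43, 13):
  43 = 3*13 + 4
  13 = 3*4 + 1
  4 = 4*1
so gcd(43, 13) = 1.
1 divides 108, so solutions exist.
Back-substitute for Bézout coefficients:
  1 = 13 - 3*4
  ... = 13*(10) + 43*(-3)
Scale by 108/1 = 108: (p₀, q₀) = (1080, -324).
General solution: p = 1080 + 43t, q = -324 - 13t for integer t.
p ≥ 0: smallest is 1080 mod 43 = 5 (at t = -25), with q = 1.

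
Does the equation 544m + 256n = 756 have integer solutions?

gcd(544, 256) = 32.
32 does not divide 756 (remainder 20), so no integer solutions.

no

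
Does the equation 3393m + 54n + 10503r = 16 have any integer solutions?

no

gcd(3393, 54) = 9  (3393 = 62*54 + 45, 54 = 1*45 + 9, 45 = 5*9).
gcd(9, 10503) = 9.
9 does not divide 16 (remainder 7), so no integer solutions.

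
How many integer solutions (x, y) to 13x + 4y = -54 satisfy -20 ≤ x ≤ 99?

gcd(13, 4) = 1.
By Bézout, 13×(1) + 4×(-3) = 1.
Particular solution: (2, -20).
General solution: x = 2 + 4t, y = -20 - 13t for integer t.
-20 ≤ 2 + 4t ≤ 99 gives t ∈ [-5, 24], which is 30 values.

30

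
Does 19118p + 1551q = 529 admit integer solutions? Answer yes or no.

no

gcd(19118, 1551) = 11  (19118 = 12*1551 + 506, 1551 = 3*506 + 33, 506 = 15*33 + 11, 33 = 3*11).
11 does not divide 529 (remainder 1), so no integer solutions.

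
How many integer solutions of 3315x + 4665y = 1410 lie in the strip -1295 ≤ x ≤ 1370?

8

gcd(4665, 3315):
  4665 = 1*3315 + 1350
  3315 = 2*1350 + 615
  1350 = 2*615 + 120
  615 = 5*120 + 15
  120 = 8*15
so gcd(4665, 3315) = 15.
Back-substitute for Bézout coefficients:
  15 = 615 - 5*120
  ... = 3315*(38) + 4665*(-27)
Scale by 94: particular solution (3572, -2538); reduce x mod 311: (151, -107).
General solution: x = 151 + 311t, y = -107 - 221t for integer t.
-1295 ≤ 151 + 311t ≤ 1370 gives t ∈ [-4, 3], which is 8 values.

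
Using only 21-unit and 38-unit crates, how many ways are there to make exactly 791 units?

Need nonnegative integers with 21j + 38k = 791.
gcd(21, 38) = 1, and 21·(-9) + 38·(5) = 1.
So (j₀, k₀) = (-7119, 3955); general j = -7119 + 38t, k = 3955 - 21t.
j ≥ 0 ⇒ t ≥ 188; k ≥ 0 ⇒ t ≤ 188. That's 1 value of t.

1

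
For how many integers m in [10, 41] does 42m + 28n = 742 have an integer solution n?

16

gcd(42, 28):
  42 = 1·28 + 14
  28 = 2·14
so gcd(42, 28) = 14.
Back-substitute for Bézout coefficients:
  14 = 42 - 1·28
  ... = 42·(1) + 28·(-1)
Scale by 53: particular solution (53, -53); reduce m mod 2: (1, 25).
General solution: m = 1 + 2t, n = 25 - 3t for integer t.
10 ≤ 1 + 2t ≤ 41 gives t ∈ [5, 20], which is 16 values.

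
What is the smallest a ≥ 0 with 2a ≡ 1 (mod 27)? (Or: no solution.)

gcd(27, 2) = 1  (27 = 13·2 + 1, 2 = 2·1).
1 divides 1, so solutions exist.
Back-substituting, 2·(-13) + 27·(1) = 1.
So 2·(-13) ≡ 1 (mod 27); multiply by 1: a ≡ -13 (mod 27).
Smallest nonnegative: a = -13 mod 27 = 14.

14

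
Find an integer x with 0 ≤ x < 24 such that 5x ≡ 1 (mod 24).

5

gcd(24, 5) = 1  (24 = 4×5 + 4, 5 = 1×4 + 1, 4 = 4×1).
Back-substituting, 5×(5) + 24×(-1) = 1.
So 5×5 ≡ 1 (mod 24), and 5 mod 24 = 5.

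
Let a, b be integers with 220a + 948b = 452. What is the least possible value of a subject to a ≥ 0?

gcd(948, 220):
  948 = 4·220 + 68
  220 = 3·68 + 16
  68 = 4·16 + 4
  16 = 4·4
so gcd(948, 220) = 4.
4 divides 452, so solutions exist.
Back-substitute for Bézout coefficients:
  4 = 68 - 4·16
  ... = 220·(-56) + 948·(13)
Scale by 452/4 = 113: (a₀, b₀) = (-6328, 1469).
General solution: a = -6328 + 237t, b = 1469 - 55t for integer t.
a ≥ 0: smallest is -6328 mod 237 = 71 (at t = 27), with b = -16.

71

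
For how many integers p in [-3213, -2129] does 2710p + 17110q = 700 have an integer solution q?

1

gcd(17110, 2710):
  17110 = 6·2710 + 850
  2710 = 3·850 + 160
  850 = 5·160 + 50
  160 = 3·50 + 10
  50 = 5·10
so gcd(17110, 2710) = 10.
Back-substitute for Bézout coefficients:
  10 = 160 - 3·50
  ... = 2710·(322) + 17110·(-51)
Scale by 70: particular solution (22540, -3570); reduce p mod 1711: (297, -47).
General solution: p = 297 + 1711t, q = -47 - 271t for integer t.
-3213 ≤ 297 + 1711t ≤ -2129 gives t ∈ [-2, -2], which is 1 value.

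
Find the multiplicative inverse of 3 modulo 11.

4

gcd(11, 3):
  11 = 3×3 + 2
  3 = 1×2 + 1
  2 = 2×1
so gcd(11, 3) = 1.
Back-substitute for Bézout coefficients:
  1 = 3 - 1×2
  ... = 3×(4) + 11×(-1)
So 3×4 ≡ 1 (mod 11), and 4 mod 11 = 4.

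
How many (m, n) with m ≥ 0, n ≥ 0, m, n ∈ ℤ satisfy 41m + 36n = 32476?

22

gcd(41, 36) = 1  (41 = 1·36 + 5, 36 = 7·5 + 1, 5 = 5·1).
Back-substituting, 41·(-7) + 36·(8) = 1.
Scale by 32476: one solution is (-227332, 259808). Reduce m mod 36: (8, 893).
General: m = 8 + 36t, n = 893 - 41t.
m ≥ 0 ⇒ t ≥ 0; n ≥ 0 ⇒ t ≤ 21. So t ∈ [0, 21]: 22 solutions.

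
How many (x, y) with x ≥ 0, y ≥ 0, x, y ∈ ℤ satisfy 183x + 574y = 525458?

5

gcd(574, 183) = 1.
By Bézout, 183·(-69) + 574·(22) = 1.
One solution: (108, 881).
General: x = 108 + 574t, y = 881 - 183t.
x ≥ 0 ⇒ t ≥ 0; y ≥ 0 ⇒ t ≤ 4. So t ∈ [0, 4]: 5 solutions.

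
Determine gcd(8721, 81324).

27

gcd(81324, 8721):
  81324 = 9*8721 + 2835
  8721 = 3*2835 + 216
  2835 = 13*216 + 27
  216 = 8*27
so gcd(81324, 8721) = 27.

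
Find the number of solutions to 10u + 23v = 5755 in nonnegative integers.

gcd(23, 10) = 1.
By Bézout, 10×(7) + 23×(-3) = 1.
One solution: (12, 245).
General: u = 12 + 23t, v = 245 - 10t.
u ≥ 0 ⇒ t ≥ 0; v ≥ 0 ⇒ t ≤ 24. So t ∈ [0, 24]: 25 solutions.

25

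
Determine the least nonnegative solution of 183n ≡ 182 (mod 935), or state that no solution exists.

609

gcd(935, 183) = 1  (935 = 5×183 + 20, 183 = 9×20 + 3, 20 = 6×3 + 2, 3 = 1×2 + 1, 2 = 2×1).
1 divides 182, so solutions exist.
Back-substituting, 183×(327) + 935×(-64) = 1.
So 183×(327) ≡ 1 (mod 935); multiply by 182: n ≡ 59514 (mod 935).
Smallest nonnegative: n = 59514 mod 935 = 609.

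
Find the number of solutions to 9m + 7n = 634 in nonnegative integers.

10

gcd(9, 7) = 1  (9 = 1×7 + 2, 7 = 3×2 + 1, 2 = 2×1).
Back-substituting, 9×(-3) + 7×(4) = 1.
Scale by 634: one solution is (-1902, 2536). Reduce m mod 7: (2, 88).
General: m = 2 + 7t, n = 88 - 9t.
m ≥ 0 ⇒ t ≥ 0; n ≥ 0 ⇒ t ≤ 9. So t ∈ [0, 9]: 10 solutions.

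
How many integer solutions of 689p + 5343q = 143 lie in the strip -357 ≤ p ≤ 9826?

gcd(5343, 689):
  5343 = 7·689 + 520
  689 = 1·520 + 169
  520 = 3·169 + 13
  169 = 13·13
so gcd(5343, 689) = 13.
Back-substitute for Bézout coefficients:
  13 = 520 - 3·169
  ... = 689·(-31) + 5343·(4)
Scale by 11: particular solution (-341, 44); reduce p mod 411: (70, -9).
General solution: p = 70 + 411t, q = -9 - 53t for integer t.
-357 ≤ 70 + 411t ≤ 9826 gives t ∈ [-1, 23], which is 25 values.

25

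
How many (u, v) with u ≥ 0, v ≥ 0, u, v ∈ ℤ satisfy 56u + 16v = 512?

5

gcd(56, 16) = 8.
By Bézout, 56*(1) + 16*(-3) = 8.
One solution: (0, 32).
General: u = 0 + 2t, v = 32 - 7t.
u ≥ 0 ⇒ t ≥ 0; v ≥ 0 ⇒ t ≤ 4. So t ∈ [0, 4]: 5 solutions.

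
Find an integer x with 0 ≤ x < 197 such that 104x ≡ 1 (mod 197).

36

gcd(197, 104) = 1  (197 = 1·104 + 93, 104 = 1·93 + 11, 93 = 8·11 + 5, 11 = 2·5 + 1, 5 = 5·1).
Back-substituting, 104·(36) + 197·(-19) = 1.
So 104·36 ≡ 1 (mod 197), and 36 mod 197 = 36.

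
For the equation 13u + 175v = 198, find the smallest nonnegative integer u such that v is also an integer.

96

gcd(175, 13) = 1  (175 = 13*13 + 6, 13 = 2*6 + 1, 6 = 6*1).
1 divides 198, so solutions exist.
Back-substituting, 13*(27) + 175*(-2) = 1.
Scale by 198/1 = 198: (u₀, v₀) = (5346, -396).
General solution: u = 5346 + 175t, v = -396 - 13t for integer t.
u ≥ 0: smallest is 5346 mod 175 = 96 (at t = -30), with v = -6.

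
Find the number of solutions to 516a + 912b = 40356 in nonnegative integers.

gcd(912, 516) = 12  (912 = 1×516 + 396, 516 = 1×396 + 120, 396 = 3×120 + 36, 120 = 3×36 + 12, 36 = 3×12).
Back-substituting, 516×(23) + 912×(-13) = 12.
Scale by 3363: one solution is (77349, -43719). Reduce a mod 76: (57, 12).
General: a = 57 + 76t, b = 12 - 43t.
a ≥ 0 ⇒ t ≥ 0; b ≥ 0 ⇒ t ≤ 0. So t ∈ [0, 0]: 1 solution.

1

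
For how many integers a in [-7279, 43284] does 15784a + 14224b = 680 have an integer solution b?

28

gcd(15784, 14224) = 8  (15784 = 1×14224 + 1560, 14224 = 9×1560 + 184, 1560 = 8×184 + 88, 184 = 2×88 + 8, 88 = 11×8).
Back-substituting, 15784×(-155) + 14224×(172) = 8.
Scale by 85: particular solution (-13175, 14620); reduce a mod 1778: (1049, -1164).
General solution: a = 1049 + 1778t, b = -1164 - 1973t for integer t.
-7279 ≤ 1049 + 1778t ≤ 43284 gives t ∈ [-4, 23], which is 28 values.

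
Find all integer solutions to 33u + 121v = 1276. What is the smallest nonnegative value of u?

gcd(121, 33):
  121 = 3*33 + 22
  33 = 1*22 + 11
  22 = 2*11
so gcd(121, 33) = 11.
11 divides 1276, so solutions exist.
Back-substitute for Bézout coefficients:
  11 = 33 - 1*22
  ... = 33*(4) + 121*(-1)
Scale by 1276/11 = 116: (u₀, v₀) = (464, -116).
General solution: u = 464 + 11t, v = -116 - 3t for integer t.
u ≥ 0: smallest is 464 mod 11 = 2 (at t = -42), with v = 10.

2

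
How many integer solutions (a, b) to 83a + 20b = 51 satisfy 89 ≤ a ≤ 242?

8

gcd(83, 20):
  83 = 4·20 + 3
  20 = 6·3 + 2
  3 = 1·2 + 1
  2 = 2·1
so gcd(83, 20) = 1.
Back-substitute for Bézout coefficients:
  1 = 3 - 1·2
  ... = 83·(7) + 20·(-29)
Scale by 51: particular solution (357, -1479); reduce a mod 20: (17, -68).
General solution: a = 17 + 20t, b = -68 - 83t for integer t.
89 ≤ 17 + 20t ≤ 242 gives t ∈ [4, 11], which is 8 values.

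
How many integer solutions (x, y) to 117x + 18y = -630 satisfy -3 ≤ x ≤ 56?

gcd(117, 18) = 9.
By Bézout, 117*(1) + 18*(-6) = 9.
Particular solution: (0, -35).
General solution: x = 0 + 2t, y = -35 - 13t for integer t.
-3 ≤ 0 + 2t ≤ 56 gives t ∈ [-1, 28], which is 30 values.

30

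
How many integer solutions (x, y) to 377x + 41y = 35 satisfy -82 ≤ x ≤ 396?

gcd(377, 41):
  377 = 9×41 + 8
  41 = 5×8 + 1
  8 = 8×1
so gcd(377, 41) = 1.
Back-substitute for Bézout coefficients:
  1 = 41 - 5×8
  ... = 377×(-5) + 41×(46)
Scale by 35: particular solution (-175, 1610); reduce x mod 41: (30, -275).
General solution: x = 30 + 41t, y = -275 - 377t for integer t.
-82 ≤ 30 + 41t ≤ 396 gives t ∈ [-2, 8], which is 11 values.

11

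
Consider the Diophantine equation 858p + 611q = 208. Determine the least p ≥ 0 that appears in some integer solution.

gcd(858, 611) = 13.
13 divides 208, so solutions exist.
By Bézout, 858*(5) + 611*(-7) = 13.
Scale by 208/13 = 16: (p₀, q₀) = (80, -112).
General solution: p = 80 + 47t, q = -112 - 66t for integer t.
p ≥ 0: smallest is 80 mod 47 = 33 (at t = -1), with q = -46.

33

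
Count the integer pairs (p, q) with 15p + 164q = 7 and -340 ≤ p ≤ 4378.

29

gcd(164, 15) = 1  (164 = 10*15 + 14, 15 = 1*14 + 1, 14 = 14*1).
Back-substituting, 15*(11) + 164*(-1) = 1.
Scale by 7: particular solution (77, -7); reduce p mod 164: (77, -7).
General solution: p = 77 + 164t, q = -7 - 15t for integer t.
-340 ≤ 77 + 164t ≤ 4378 gives t ∈ [-2, 26], which is 29 values.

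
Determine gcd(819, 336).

21

gcd(819, 336):
  819 = 2·336 + 147
  336 = 2·147 + 42
  147 = 3·42 + 21
  42 = 2·21
so gcd(819, 336) = 21.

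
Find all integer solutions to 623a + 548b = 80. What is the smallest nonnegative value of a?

gcd(623, 548):
  623 = 1*548 + 75
  548 = 7*75 + 23
  75 = 3*23 + 6
  23 = 3*6 + 5
  6 = 1*5 + 1
  5 = 5*1
so gcd(623, 548) = 1.
1 divides 80, so solutions exist.
Back-substitute for Bézout coefficients:
  1 = 6 - 1*5
  ... = 623*(95) + 548*(-108)
Scale by 80/1 = 80: (a₀, b₀) = (7600, -8640).
General solution: a = 7600 + 548t, b = -8640 - 623t for integer t.
a ≥ 0: smallest is 7600 mod 548 = 476 (at t = -13), with b = -541.

476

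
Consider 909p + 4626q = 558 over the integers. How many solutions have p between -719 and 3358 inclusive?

8

gcd(4626, 909):
  4626 = 5×909 + 81
  909 = 11×81 + 18
  81 = 4×18 + 9
  18 = 2×9
so gcd(4626, 909) = 9.
Back-substitute for Bézout coefficients:
  9 = 81 - 4×18
  ... = 909×(-229) + 4626×(45)
Scale by 62: particular solution (-14198, 2790); reduce p mod 514: (194, -38).
General solution: p = 194 + 514t, q = -38 - 101t for integer t.
-719 ≤ 194 + 514t ≤ 3358 gives t ∈ [-1, 6], which is 8 values.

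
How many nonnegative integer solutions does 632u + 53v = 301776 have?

9

gcd(632, 53) = 1  (632 = 11·53 + 49, 53 = 1·49 + 4, 49 = 12·4 + 1, 4 = 4·1).
Back-substituting, 632·(13) + 53·(-155) = 1.
Scale by 301776: one solution is (3923088, -46775280). Reduce u mod 53: (28, 5360).
General: u = 28 + 53t, v = 5360 - 632t.
u ≥ 0 ⇒ t ≥ 0; v ≥ 0 ⇒ t ≤ 8. So t ∈ [0, 8]: 9 solutions.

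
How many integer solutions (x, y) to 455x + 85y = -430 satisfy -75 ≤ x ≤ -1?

5

gcd(455, 85) = 5  (455 = 5*85 + 30, 85 = 2*30 + 25, 30 = 1*25 + 5, 25 = 5*5).
Back-substituting, 455*(3) + 85*(-16) = 5.
Scale by -86: particular solution (-258, 1376); reduce x mod 17: (14, -80).
General solution: x = 14 + 17t, y = -80 - 91t for integer t.
-75 ≤ 14 + 17t ≤ -1 gives t ∈ [-5, -1], which is 5 values.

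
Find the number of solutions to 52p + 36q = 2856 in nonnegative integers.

gcd(52, 36) = 4.
By Bézout, 52·(-2) + 36·(3) = 4.
One solution: (3, 75).
General: p = 3 + 9t, q = 75 - 13t.
p ≥ 0 ⇒ t ≥ 0; q ≥ 0 ⇒ t ≤ 5. So t ∈ [0, 5]: 6 solutions.

6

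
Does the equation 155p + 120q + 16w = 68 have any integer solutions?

yes

gcd(155, 120) = 5.
gcd(5, 16) = 1.
1 divides 68, so integer solutions exist.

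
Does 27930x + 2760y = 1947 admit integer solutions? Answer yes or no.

gcd(27930, 2760):
  27930 = 10·2760 + 330
  2760 = 8·330 + 120
  330 = 2·120 + 90
  120 = 1·90 + 30
  90 = 3·30
so gcd(27930, 2760) = 30.
30 does not divide 1947 (remainder 27), so no integer solutions.

no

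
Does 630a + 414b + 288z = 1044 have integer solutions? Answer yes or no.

yes

gcd(630, 414):
  630 = 1*414 + 216
  414 = 1*216 + 198
  216 = 1*198 + 18
  198 = 11*18
so gcd(630, 414) = 18.
gcd(18, 288) = 18.
18 divides 1044, so integer solutions exist.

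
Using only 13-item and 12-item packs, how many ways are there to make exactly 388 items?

3

Need nonnegative integers with 13j + 12k = 388.
gcd(13, 12) = 1, and 13·(1) + 12·(-1) = 1.
So (j₀, k₀) = (388, -388); general j = 388 + 12t, k = -388 - 13t.
j ≥ 0 ⇒ t ≥ -32; k ≥ 0 ⇒ t ≤ -30. That's 3 values of t.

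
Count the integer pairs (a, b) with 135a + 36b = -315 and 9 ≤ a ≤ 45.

gcd(135, 36) = 9.
By Bézout, 135*(-1) + 36*(4) = 9.
Particular solution: (3, -20).
General solution: a = 3 + 4t, b = -20 - 15t for integer t.
9 ≤ 3 + 4t ≤ 45 gives t ∈ [2, 10], which is 9 values.

9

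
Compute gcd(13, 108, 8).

1

gcd(108, 13) = 1  (108 = 8*13 + 4, 13 = 3*4 + 1, 4 = 4*1).
gcd(1, 8) = 1.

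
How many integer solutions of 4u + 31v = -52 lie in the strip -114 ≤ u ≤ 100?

gcd(31, 4) = 1  (31 = 7*4 + 3, 4 = 1*3 + 1, 3 = 3*1).
Back-substituting, 4*(8) + 31*(-1) = 1.
Scale by -52: particular solution (-416, 52); reduce u mod 31: (18, -4).
General solution: u = 18 + 31t, v = -4 - 4t for integer t.
-114 ≤ 18 + 31t ≤ 100 gives t ∈ [-4, 2], which is 7 values.

7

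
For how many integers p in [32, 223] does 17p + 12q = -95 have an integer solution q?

16

gcd(17, 12) = 1  (17 = 1×12 + 5, 12 = 2×5 + 2, 5 = 2×2 + 1, 2 = 2×1).
Back-substituting, 17×(5) + 12×(-7) = 1.
Scale by -95: particular solution (-475, 665); reduce p mod 12: (5, -15).
General solution: p = 5 + 12t, q = -15 - 17t for integer t.
32 ≤ 5 + 12t ≤ 223 gives t ∈ [3, 18], which is 16 values.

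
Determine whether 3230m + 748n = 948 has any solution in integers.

no

gcd(3230, 748) = 34  (3230 = 4*748 + 238, 748 = 3*238 + 34, 238 = 7*34).
34 does not divide 948 (remainder 30), so no integer solutions.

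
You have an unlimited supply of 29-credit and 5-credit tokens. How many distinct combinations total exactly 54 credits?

Need nonnegative integers with 29j + 5k = 54.
gcd(29, 5) = 1, and 29·(-1) + 5·(6) = 1.
So (j₀, k₀) = (-54, 324); general j = -54 + 5t, k = 324 - 29t.
j ≥ 0 ⇒ t ≥ 11; k ≥ 0 ⇒ t ≤ 11. That's 1 value of t.

1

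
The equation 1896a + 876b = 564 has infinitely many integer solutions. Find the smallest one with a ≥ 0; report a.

gcd(1896, 876) = 12.
12 divides 564, so solutions exist.
By Bézout, 1896×(-6) + 876×(13) = 12.
Scale by 564/12 = 47: (a₀, b₀) = (-282, 611).
General solution: a = -282 + 73t, b = 611 - 158t for integer t.
a ≥ 0: smallest is -282 mod 73 = 10 (at t = 4), with b = -21.

10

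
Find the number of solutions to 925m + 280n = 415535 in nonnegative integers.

gcd(925, 280):
  925 = 3×280 + 85
  280 = 3×85 + 25
  85 = 3×25 + 10
  25 = 2×10 + 5
  10 = 2×5
so gcd(925, 280) = 5.
Back-substitute for Bézout coefficients:
  5 = 25 - 2×10
  ... = 925×(-23) + 280×(76)
Scale by 83107: one solution is (-1911461, 6316132). Reduce m mod 56: (43, 1342).
General: m = 43 + 56t, n = 1342 - 185t.
m ≥ 0 ⇒ t ≥ 0; n ≥ 0 ⇒ t ≤ 7. So t ∈ [0, 7]: 8 solutions.

8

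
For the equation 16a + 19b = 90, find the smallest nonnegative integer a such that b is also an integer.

8

gcd(19, 16) = 1.
1 divides 90, so solutions exist.
By Bézout, 16×(6) + 19×(-5) = 1.
Scale by 90/1 = 90: (a₀, b₀) = (540, -450).
General solution: a = 540 + 19t, b = -450 - 16t for integer t.
a ≥ 0: smallest is 540 mod 19 = 8 (at t = -28), with b = -2.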